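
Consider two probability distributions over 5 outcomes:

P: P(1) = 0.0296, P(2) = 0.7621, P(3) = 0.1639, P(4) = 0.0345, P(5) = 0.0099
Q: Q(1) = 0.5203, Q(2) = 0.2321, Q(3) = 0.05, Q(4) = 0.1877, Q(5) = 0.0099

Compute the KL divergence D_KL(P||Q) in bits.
1.3812 bits

D_KL(P||Q) = Σ P(x) log₂(P(x)/Q(x))

Computing term by term:
  P(1)·log₂(P(1)/Q(1)) = 0.0296·log₂(0.0296/0.5203) = -0.12242
  P(2)·log₂(P(2)/Q(2)) = 0.7621·log₂(0.7621/0.2321) = 1.30718
  P(3)·log₂(P(3)/Q(3)) = 0.1639·log₂(0.1639/0.05) = 0.28073
  P(4)·log₂(P(4)/Q(4)) = 0.0345·log₂(0.0345/0.1877) = -0.08431
  P(5)·log₂(P(5)/Q(5)) = 0.0099·log₂(0.0099/0.0099) = 0.00000

D_KL(P||Q) = -0.12242 + 1.30718 + 0.28073 - 0.08431 + 0.00000 = 1.38118 ≈ 1.3812 bits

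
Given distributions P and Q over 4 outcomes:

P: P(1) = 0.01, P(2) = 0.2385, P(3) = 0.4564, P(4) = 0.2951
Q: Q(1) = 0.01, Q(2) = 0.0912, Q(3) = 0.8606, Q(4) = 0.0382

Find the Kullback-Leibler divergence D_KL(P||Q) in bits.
0.7836 bits

D_KL(P||Q) = Σ P(x) log₂(P(x)/Q(x))

Computing term by term:
  P(1)·log₂(P(1)/Q(1)) = 0.01·log₂(0.01/0.01) = 0.00000
  P(2)·log₂(P(2)/Q(2)) = 0.2385·log₂(0.2385/0.0912) = 0.33077
  P(3)·log₂(P(3)/Q(3)) = 0.4564·log₂(0.4564/0.8606) = -0.41763
  P(4)·log₂(P(4)/Q(4)) = 0.2951·log₂(0.2951/0.0382) = 0.87041

D_KL(P||Q) = 0.00000 + 0.33077 - 0.41763 + 0.87041 = 0.78355 ≈ 0.7836 bits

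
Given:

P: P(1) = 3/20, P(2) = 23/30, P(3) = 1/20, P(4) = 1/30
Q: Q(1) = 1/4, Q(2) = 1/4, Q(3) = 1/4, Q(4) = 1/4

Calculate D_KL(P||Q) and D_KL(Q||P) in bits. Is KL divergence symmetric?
D_KL(P||Q) = 0.9159 bits, D_KL(Q||P) = 1.0873 bits. No, KL divergence is not symmetric.

D_KL(P||Q) = Σ P(x) log₂(P(x)/Q(x))

Computing term by term:
  P(1)·log₂(P(1)/Q(1)) = (3/20)·log₂((3/20)/(1/4)) = -0.11054
  P(2)·log₂(P(2)/Q(2)) = (23/30)·log₂((23/30)/(1/4)) = 1.23945
  P(3)·log₂(P(3)/Q(3)) = (1/20)·log₂((1/20)/(1/4)) = -0.11610
  P(4)·log₂(P(4)/Q(4)) = (1/30)·log₂((1/30)/(1/4)) = -0.09690

D_KL(P||Q) = -0.11054 + 1.23945 - 0.11610 - 0.09690 = 0.91591 ≈ 0.9159 bits

D_KL(Q||P) = Σ Q(x) log₂(Q(x)/P(x))

Computing term by term:
  Q(1)·log₂(Q(1)/P(1)) = (1/4)·log₂((1/4)/(3/20)) = 0.18424
  Q(2)·log₂(Q(2)/P(2)) = (1/4)·log₂((1/4)/(23/30)) = -0.40417
  Q(3)·log₂(Q(3)/P(3)) = (1/4)·log₂((1/4)/(1/20)) = 0.58048
  Q(4)·log₂(Q(4)/P(4)) = (1/4)·log₂((1/4)/(1/30)) = 0.72672

D_KL(Q||P) = 0.18424 - 0.40417 + 0.58048 + 0.72672 = 1.08727 ≈ 1.0873 bits

These are NOT equal (difference: 0.1714 bits). KL divergence is asymmetric: D_KL(P||Q) ≠ D_KL(Q||P) in general.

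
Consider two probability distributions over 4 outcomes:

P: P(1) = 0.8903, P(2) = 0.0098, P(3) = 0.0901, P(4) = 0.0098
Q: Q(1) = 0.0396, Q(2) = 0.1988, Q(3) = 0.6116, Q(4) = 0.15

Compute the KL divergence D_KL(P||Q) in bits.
3.6680 bits

D_KL(P||Q) = Σ P(x) log₂(P(x)/Q(x))

Computing term by term:
  P(1)·log₂(P(1)/Q(1)) = 0.8903·log₂(0.8903/0.0396) = 3.99809
  P(2)·log₂(P(2)/Q(2)) = 0.0098·log₂(0.0098/0.1988) = -0.04256
  P(3)·log₂(P(3)/Q(3)) = 0.0901·log₂(0.0901/0.6116) = -0.24895
  P(4)·log₂(P(4)/Q(4)) = 0.0098·log₂(0.0098/0.15) = -0.03857

D_KL(P||Q) = 3.99809 - 0.04256 - 0.24895 - 0.03857 = 3.66801 ≈ 3.6680 bits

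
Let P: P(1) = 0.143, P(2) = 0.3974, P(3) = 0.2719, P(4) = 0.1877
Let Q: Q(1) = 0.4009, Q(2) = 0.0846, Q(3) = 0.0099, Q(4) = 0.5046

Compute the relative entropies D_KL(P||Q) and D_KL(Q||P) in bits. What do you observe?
D_KL(P||Q) = 1.7060 bits, D_KL(Q||P) = 1.0800 bits. The two directions give different values (D_KL(P||Q) exceeds D_KL(Q||P) by 0.6260 bits): KL divergence is asymmetric.

D_KL(P||Q) = Σ P(x) log₂(P(x)/Q(x))

Computing term by term:
  P(1)·log₂(P(1)/Q(1)) = 0.143·log₂(0.143/0.4009) = -0.21267
  P(2)·log₂(P(2)/Q(2)) = 0.3974·log₂(0.3974/0.0846) = 0.88694
  P(3)·log₂(P(3)/Q(3)) = 0.2719·log₂(0.2719/0.0099) = 1.29955
  P(4)·log₂(P(4)/Q(4)) = 0.1877·log₂(0.1877/0.5046) = -0.26779

D_KL(P||Q) = -0.21267 + 0.88694 + 1.29955 - 0.26779 = 1.70603 ≈ 1.7060 bits

D_KL(Q||P) = Σ Q(x) log₂(Q(x)/P(x))

Computing term by term:
  Q(1)·log₂(Q(1)/P(1)) = 0.4009·log₂(0.4009/0.143) = 0.59623
  Q(2)·log₂(Q(2)/P(2)) = 0.0846·log₂(0.0846/0.3974) = -0.18882
  Q(3)·log₂(Q(3)/P(3)) = 0.0099·log₂(0.0099/0.2719) = -0.04732
  Q(4)·log₂(Q(4)/P(4)) = 0.5046·log₂(0.5046/0.1877) = 0.71992

D_KL(Q||P) = 0.59623 - 0.18882 - 0.04732 + 0.71992 = 1.08001 ≈ 1.0800 bits

These are NOT equal (difference: 0.6260 bits). KL divergence is asymmetric: D_KL(P||Q) ≠ D_KL(Q||P) in general.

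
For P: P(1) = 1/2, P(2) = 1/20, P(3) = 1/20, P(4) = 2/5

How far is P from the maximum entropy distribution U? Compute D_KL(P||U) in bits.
0.5390 bits

U(i) = 1/4 for all i

D_KL(P||U) = Σ P(x) log₂(P(x) / (1/4))
           = Σ P(x) log₂(P(x)) + log₂(4)
           = log₂(4) - H(P)

H(P) = -Σ P(x) log₂(P(x)):
  -P(1)·log₂(P(1)) = -(1/2)·log₂(1/2) = 0.50000
  -P(2)·log₂(P(2)) = -(1/20)·log₂(1/20) = 0.21610
  -P(3)·log₂(P(3)) = -(1/20)·log₂(1/20) = 0.21610
  -P(4)·log₂(P(4)) = -(2/5)·log₂(2/5) = 0.52877
H(P) = 0.50000 + 0.21610 + 0.21610 + 0.52877 = 1.46097 bits

log₂(4) = 2.00000 bits

D_KL(P||U) = 2.00000 - 1.46097 = 0.53903 ≈ 0.5390 bits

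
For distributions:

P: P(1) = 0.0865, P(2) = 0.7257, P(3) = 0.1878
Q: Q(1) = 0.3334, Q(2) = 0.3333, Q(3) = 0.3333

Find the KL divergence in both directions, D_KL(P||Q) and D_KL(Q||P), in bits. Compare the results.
D_KL(P||Q) = 0.4908 bits, D_KL(Q||P) = 0.5507 bits. D_KL(Q||P) is larger than D_KL(P||Q) by 0.0599 bits; the two directions differ.

D_KL(P||Q) = Σ P(x) log₂(P(x)/Q(x))

Computing term by term:
  P(1)·log₂(P(1)/Q(1)) = 0.0865·log₂(0.0865/0.3334) = -0.16837
  P(2)·log₂(P(2)/Q(2)) = 0.7257·log₂(0.7257/0.3333) = 0.81464
  P(3)·log₂(P(3)/Q(3)) = 0.1878·log₂(0.1878/0.3333) = -0.15543

D_KL(P||Q) = -0.16837 + 0.81464 - 0.15543 = 0.49084 ≈ 0.4908 bits

D_KL(Q||P) = Σ Q(x) log₂(Q(x)/P(x))

Computing term by term:
  Q(1)·log₂(Q(1)/P(1)) = 0.3334·log₂(0.3334/0.0865) = 0.64896
  Q(2)·log₂(Q(2)/P(2)) = 0.3333·log₂(0.3333/0.7257) = -0.37415
  Q(3)·log₂(Q(3)/P(3)) = 0.3333·log₂(0.3333/0.1878) = 0.27585

D_KL(Q||P) = 0.64896 - 0.37415 + 0.27585 = 0.55066 ≈ 0.5507 bits

These are NOT equal (difference: 0.0599 bits). KL divergence is asymmetric: D_KL(P||Q) ≠ D_KL(Q||P) in general.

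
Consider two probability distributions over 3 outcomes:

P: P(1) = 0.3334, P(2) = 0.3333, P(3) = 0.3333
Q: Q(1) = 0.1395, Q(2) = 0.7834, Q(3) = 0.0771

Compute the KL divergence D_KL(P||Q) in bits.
0.7121 bits

D_KL(P||Q) = Σ P(x) log₂(P(x)/Q(x))

Computing term by term:
  P(1)·log₂(P(1)/Q(1)) = 0.3334·log₂(0.3334/0.1395) = 0.41908
  P(2)·log₂(P(2)/Q(2)) = 0.3333·log₂(0.3333/0.7834) = -0.41093
  P(3)·log₂(P(3)/Q(3)) = 0.3333·log₂(0.3333/0.0771) = 0.70394

D_KL(P||Q) = 0.41908 - 0.41093 + 0.70394 = 0.71209 ≈ 0.7121 bits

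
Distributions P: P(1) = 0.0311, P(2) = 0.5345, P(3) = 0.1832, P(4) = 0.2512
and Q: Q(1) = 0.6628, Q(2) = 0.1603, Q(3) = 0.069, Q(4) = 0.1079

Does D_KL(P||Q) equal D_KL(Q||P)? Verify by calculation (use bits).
D_KL(P||Q) = 1.3557 bits, D_KL(Q||P) = 2.4181 bits. No — D_KL(P||Q) ≠ D_KL(Q||P) for this pair.

D_KL(P||Q) = Σ P(x) log₂(P(x)/Q(x))

Computing term by term:
  P(1)·log₂(P(1)/Q(1)) = 0.0311·log₂(0.0311/0.6628) = -0.13726
  P(2)·log₂(P(2)/Q(2)) = 0.5345·log₂(0.5345/0.1603) = 0.92865
  P(3)·log₂(P(3)/Q(3)) = 0.1832·log₂(0.1832/0.069) = 0.25808
  P(4)·log₂(P(4)/Q(4)) = 0.2512·log₂(0.2512/0.1079) = 0.30625

D_KL(P||Q) = -0.13726 + 0.92865 + 0.25808 + 0.30625 = 1.35572 ≈ 1.3557 bits

D_KL(Q||P) = Σ Q(x) log₂(Q(x)/P(x))

Computing term by term:
  Q(1)·log₂(Q(1)/P(1)) = 0.6628·log₂(0.6628/0.0311) = 2.92533
  Q(2)·log₂(Q(2)/P(2)) = 0.1603·log₂(0.1603/0.5345) = -0.27851
  Q(3)·log₂(Q(3)/P(3)) = 0.069·log₂(0.069/0.1832) = -0.09720
  Q(4)·log₂(Q(4)/P(4)) = 0.1079·log₂(0.1079/0.2512) = -0.13155

D_KL(Q||P) = 2.92533 - 0.27851 - 0.09720 - 0.13155 = 2.41807 ≈ 2.4181 bits

These are NOT equal (difference: 1.0624 bits). KL divergence is asymmetric: D_KL(P||Q) ≠ D_KL(Q||P) in general.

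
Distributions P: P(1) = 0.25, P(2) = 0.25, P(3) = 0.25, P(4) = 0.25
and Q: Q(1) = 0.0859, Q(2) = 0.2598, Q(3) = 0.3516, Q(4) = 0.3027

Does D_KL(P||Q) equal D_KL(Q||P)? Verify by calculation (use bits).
D_KL(P||Q) = 0.1794 bits, D_KL(Q||P) = 0.1385 bits. No — D_KL(P||Q) ≠ D_KL(Q||P) for this pair.

D_KL(P||Q) = Σ P(x) log₂(P(x)/Q(x))

Computing term by term:
  P(1)·log₂(P(1)/Q(1)) = 0.25·log₂(0.25/0.0859) = 0.38530
  P(2)·log₂(P(2)/Q(2)) = 0.25·log₂(0.25/0.2598) = -0.01387
  P(3)·log₂(P(3)/Q(3)) = 0.25·log₂(0.25/0.3516) = -0.12300
  P(4)·log₂(P(4)/Q(4)) = 0.25·log₂(0.25/0.3027) = -0.06899

D_KL(P||Q) = 0.38530 - 0.01387 - 0.12300 - 0.06899 = 0.17944 ≈ 0.1794 bits

D_KL(Q||P) = Σ Q(x) log₂(Q(x)/P(x))

Computing term by term:
  Q(1)·log₂(Q(1)/P(1)) = 0.0859·log₂(0.0859/0.25) = -0.13239
  Q(2)·log₂(Q(2)/P(2)) = 0.2598·log₂(0.2598/0.25) = 0.01441
  Q(3)·log₂(Q(3)/P(3)) = 0.3516·log₂(0.3516/0.25) = 0.17299
  Q(4)·log₂(Q(4)/P(4)) = 0.3027·log₂(0.3027/0.25) = 0.08353

D_KL(Q||P) = -0.13239 + 0.01441 + 0.17299 + 0.08353 = 0.13854 ≈ 0.1385 bits

These are NOT equal (difference: 0.0409 bits). KL divergence is asymmetric: D_KL(P||Q) ≠ D_KL(Q||P) in general.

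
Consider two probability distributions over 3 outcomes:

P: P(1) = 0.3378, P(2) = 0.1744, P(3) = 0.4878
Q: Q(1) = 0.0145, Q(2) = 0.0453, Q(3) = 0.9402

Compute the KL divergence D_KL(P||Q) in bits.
1.4117 bits

D_KL(P||Q) = Σ P(x) log₂(P(x)/Q(x))

Computing term by term:
  P(1)·log₂(P(1)/Q(1)) = 0.3378·log₂(0.3378/0.0145) = 1.53430
  P(2)·log₂(P(2)/Q(2)) = 0.1744·log₂(0.1744/0.0453) = 0.33918
  P(3)·log₂(P(3)/Q(3)) = 0.4878·log₂(0.4878/0.9402) = -0.46179

D_KL(P||Q) = 1.53430 + 0.33918 - 0.46179 = 1.41169 ≈ 1.4117 bits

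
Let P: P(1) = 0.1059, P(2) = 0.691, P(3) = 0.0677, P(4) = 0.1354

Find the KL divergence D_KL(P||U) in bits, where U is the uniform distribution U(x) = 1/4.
0.6349 bits

U(i) = 1/4 for all i

D_KL(P||U) = Σ P(x) log₂(P(x) / (1/4))
           = Σ P(x) log₂(P(x)) + log₂(4)
           = log₂(4) - H(P)

H(P) = -Σ P(x) log₂(P(x)):
  -P(1)·log₂(P(1)) = -(0.1059)·log₂(0.1059) = 0.34303
  -P(2)·log₂(P(2)) = -(0.691)·log₂(0.691) = 0.36847
  -P(3)·log₂(P(3)) = -(0.0677)·log₂(0.0677) = 0.26299
  -P(4)·log₂(P(4)) = -(0.1354)·log₂(0.1354) = 0.39059
H(P) = 0.34303 + 0.36847 + 0.26299 + 0.39059 = 1.36508 bits

log₂(4) = 2.00000 bits

D_KL(P||U) = 2.00000 - 1.36508 = 0.63492 ≈ 0.6349 bits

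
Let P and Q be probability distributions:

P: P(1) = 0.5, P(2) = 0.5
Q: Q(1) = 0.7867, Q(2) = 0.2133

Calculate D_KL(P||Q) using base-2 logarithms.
0.2876 bits

D_KL(P||Q) = Σ P(x) log₂(P(x)/Q(x))

Computing term by term:
  P(1)·log₂(P(1)/Q(1)) = 0.5·log₂(0.5/0.7867) = -0.32694
  P(2)·log₂(P(2)/Q(2)) = 0.5·log₂(0.5/0.2133) = 0.61452

D_KL(P||Q) = -0.32694 + 0.61452 = 0.28758 ≈ 0.2876 bits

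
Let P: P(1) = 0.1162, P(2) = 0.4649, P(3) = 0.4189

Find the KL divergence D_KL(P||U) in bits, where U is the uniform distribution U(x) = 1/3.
0.1846 bits

U(i) = 1/3 for all i

D_KL(P||U) = Σ P(x) log₂(P(x) / (1/3))
           = Σ P(x) log₂(P(x)) + log₂(3)
           = log₂(3) - H(P)

H(P) = -Σ P(x) log₂(P(x)):
  -P(1)·log₂(P(1)) = -(0.1162)·log₂(0.1162) = 0.36084
  -P(2)·log₂(P(2)) = -(0.4649)·log₂(0.4649) = 0.51372
  -P(3)·log₂(P(3)) = -(0.4189)·log₂(0.4189) = 0.52585
H(P) = 0.36084 + 0.51372 + 0.52585 = 1.40041 bits

log₂(3) = 1.58496 bits

D_KL(P||U) = 1.58496 - 1.40041 = 0.18455 ≈ 0.1846 bits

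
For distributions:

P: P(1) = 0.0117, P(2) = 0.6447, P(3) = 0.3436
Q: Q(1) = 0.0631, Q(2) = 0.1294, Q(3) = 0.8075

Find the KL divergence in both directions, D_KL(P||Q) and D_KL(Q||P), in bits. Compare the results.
D_KL(P||Q) = 1.0416 bits, D_KL(Q||P) = 0.8490 bits. D_KL(P||Q) is larger than D_KL(Q||P) by 0.1926 bits; the two directions differ.

D_KL(P||Q) = Σ P(x) log₂(P(x)/Q(x))

Computing term by term:
  P(1)·log₂(P(1)/Q(1)) = 0.0117·log₂(0.0117/0.0631) = -0.02844
  P(2)·log₂(P(2)/Q(2)) = 0.6447·log₂(0.6447/0.1294) = 1.49363
  P(3)·log₂(P(3)/Q(3)) = 0.3436·log₂(0.3436/0.8075) = -0.42357

D_KL(P||Q) = -0.02844 + 1.49363 - 0.42357 = 1.04162 ≈ 1.0416 bits

D_KL(Q||P) = Σ Q(x) log₂(Q(x)/P(x))

Computing term by term:
  Q(1)·log₂(Q(1)/P(1)) = 0.0631·log₂(0.0631/0.0117) = 0.15340
  Q(2)·log₂(Q(2)/P(2)) = 0.1294·log₂(0.1294/0.6447) = -0.29979
  Q(3)·log₂(Q(3)/P(3)) = 0.8075·log₂(0.8075/0.3436) = 0.99543

D_KL(Q||P) = 0.15340 - 0.29979 + 0.99543 = 0.84904 ≈ 0.8490 bits

These are NOT equal (difference: 0.1926 bits). KL divergence is asymmetric: D_KL(P||Q) ≠ D_KL(Q||P) in general.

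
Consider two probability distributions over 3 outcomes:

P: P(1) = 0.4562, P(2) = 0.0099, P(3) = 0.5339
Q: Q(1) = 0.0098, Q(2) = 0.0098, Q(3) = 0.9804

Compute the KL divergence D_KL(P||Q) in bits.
2.0597 bits

D_KL(P||Q) = Σ P(x) log₂(P(x)/Q(x))

Computing term by term:
  P(1)·log₂(P(1)/Q(1)) = 0.4562·log₂(0.4562/0.0098) = 2.52769
  P(2)·log₂(P(2)/Q(2)) = 0.0099·log₂(0.0099/0.0098) = 0.00015
  P(3)·log₂(P(3)/Q(3)) = 0.5339·log₂(0.5339/0.9804) = -0.46812

D_KL(P||Q) = 2.52769 + 0.00015 - 0.46812 = 2.05972 ≈ 2.0597 bits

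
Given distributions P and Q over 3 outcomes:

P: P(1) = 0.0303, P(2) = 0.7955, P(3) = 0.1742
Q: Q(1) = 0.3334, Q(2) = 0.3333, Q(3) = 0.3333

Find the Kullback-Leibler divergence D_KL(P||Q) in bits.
0.7305 bits

D_KL(P||Q) = Σ P(x) log₂(P(x)/Q(x))

Computing term by term:
  P(1)·log₂(P(1)/Q(1)) = 0.0303·log₂(0.0303/0.3334) = -0.10483
  P(2)·log₂(P(2)/Q(2)) = 0.7955·log₂(0.7955/0.3333) = 0.99838
  P(3)·log₂(P(3)/Q(3)) = 0.1742·log₂(0.1742/0.3333) = -0.16306

D_KL(P||Q) = -0.10483 + 0.99838 - 0.16306 = 0.73049 ≈ 0.7305 bits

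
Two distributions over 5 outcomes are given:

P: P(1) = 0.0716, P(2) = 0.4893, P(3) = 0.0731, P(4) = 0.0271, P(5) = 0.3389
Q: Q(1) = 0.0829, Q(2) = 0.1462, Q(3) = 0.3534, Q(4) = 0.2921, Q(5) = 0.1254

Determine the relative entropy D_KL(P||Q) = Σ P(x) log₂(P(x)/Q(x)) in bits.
1.0646 bits

D_KL(P||Q) = Σ P(x) log₂(P(x)/Q(x))

Computing term by term:
  P(1)·log₂(P(1)/Q(1)) = 0.0716·log₂(0.0716/0.0829) = -0.01514
  P(2)·log₂(P(2)/Q(2)) = 0.4893·log₂(0.4893/0.1462) = 0.85274
  P(3)·log₂(P(3)/Q(3)) = 0.0731·log₂(0.0731/0.3534) = -0.16618
  P(4)·log₂(P(4)/Q(4)) = 0.0271·log₂(0.0271/0.2921) = -0.09296
  P(5)·log₂(P(5)/Q(5)) = 0.3389·log₂(0.3389/0.1254) = 0.48609

D_KL(P||Q) = -0.01514 + 0.85274 - 0.16618 - 0.09296 + 0.48609 = 1.06455 ≈ 1.0646 bits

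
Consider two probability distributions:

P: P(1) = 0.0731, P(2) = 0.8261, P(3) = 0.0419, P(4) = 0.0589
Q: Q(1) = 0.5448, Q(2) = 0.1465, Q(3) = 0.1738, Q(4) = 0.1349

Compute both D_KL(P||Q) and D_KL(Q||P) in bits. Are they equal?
D_KL(P||Q) = 1.6932 bits, D_KL(Q||P) = 1.7311 bits. No, they are not equal.

D_KL(P||Q) = Σ P(x) log₂(P(x)/Q(x))

Computing term by term:
  P(1)·log₂(P(1)/Q(1)) = 0.0731·log₂(0.0731/0.5448) = -0.21183
  P(2)·log₂(P(2)/Q(2)) = 0.8261·log₂(0.8261/0.1465) = 2.06146
  P(3)·log₂(P(3)/Q(3)) = 0.0419·log₂(0.0419/0.1738) = -0.08600
  P(4)·log₂(P(4)/Q(4)) = 0.0589·log₂(0.0589/0.1349) = -0.07042

D_KL(P||Q) = -0.21183 + 2.06146 - 0.08600 - 0.07042 = 1.69321 ≈ 1.6932 bits

D_KL(Q||P) = Σ Q(x) log₂(Q(x)/P(x))

Computing term by term:
  Q(1)·log₂(Q(1)/P(1)) = 0.5448·log₂(0.5448/0.0731) = 1.57871
  Q(2)·log₂(Q(2)/P(2)) = 0.1465·log₂(0.1465/0.8261) = -0.36558
  Q(3)·log₂(Q(3)/P(3)) = 0.1738·log₂(0.1738/0.0419) = 0.35671
  Q(4)·log₂(Q(4)/P(4)) = 0.1349·log₂(0.1349/0.0589) = 0.16128

D_KL(Q||P) = 1.57871 - 0.36558 + 0.35671 + 0.16128 = 1.73112 ≈ 1.7311 bits

These are NOT equal (difference: 0.0379 bits). KL divergence is asymmetric: D_KL(P||Q) ≠ D_KL(Q||P) in general.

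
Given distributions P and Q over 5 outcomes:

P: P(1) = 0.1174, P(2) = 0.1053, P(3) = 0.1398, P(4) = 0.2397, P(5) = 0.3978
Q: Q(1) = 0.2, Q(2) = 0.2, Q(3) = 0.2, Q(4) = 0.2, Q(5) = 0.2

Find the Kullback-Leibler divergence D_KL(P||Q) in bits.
0.1973 bits

D_KL(P||Q) = Σ P(x) log₂(P(x)/Q(x))

Computing term by term:
  P(1)·log₂(P(1)/Q(1)) = 0.1174·log₂(0.1174/0.2) = -0.09023
  P(2)·log₂(P(2)/Q(2)) = 0.1053·log₂(0.1053/0.2) = -0.09745
  P(3)·log₂(P(3)/Q(3)) = 0.1398·log₂(0.1398/0.2) = -0.07223
  P(4)·log₂(P(4)/Q(4)) = 0.2397·log₂(0.2397/0.2) = 0.06262
  P(5)·log₂(P(5)/Q(5)) = 0.3978·log₂(0.3978/0.2) = 0.39463

D_KL(P||Q) = -0.09023 - 0.09745 - 0.07223 + 0.06262 + 0.39463 = 0.19734 ≈ 0.1973 bits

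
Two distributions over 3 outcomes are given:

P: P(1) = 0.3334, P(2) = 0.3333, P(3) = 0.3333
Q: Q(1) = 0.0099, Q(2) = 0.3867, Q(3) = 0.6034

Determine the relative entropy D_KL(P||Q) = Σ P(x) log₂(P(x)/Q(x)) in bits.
1.3347 bits

D_KL(P||Q) = Σ P(x) log₂(P(x)/Q(x))

Computing term by term:
  P(1)·log₂(P(1)/Q(1)) = 0.3334·log₂(0.3334/0.0099) = 1.69157
  P(2)·log₂(P(2)/Q(2)) = 0.3333·log₂(0.3333/0.3867) = -0.07146
  P(3)·log₂(P(3)/Q(3)) = 0.3333·log₂(0.3333/0.6034) = -0.28540

D_KL(P||Q) = 1.69157 - 0.07146 - 0.28540 = 1.33471 ≈ 1.3347 bits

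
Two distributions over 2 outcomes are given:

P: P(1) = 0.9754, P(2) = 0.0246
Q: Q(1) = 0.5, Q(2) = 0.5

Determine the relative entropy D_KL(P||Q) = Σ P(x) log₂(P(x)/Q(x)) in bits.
0.8335 bits

D_KL(P||Q) = Σ P(x) log₂(P(x)/Q(x))

Computing term by term:
  P(1)·log₂(P(1)/Q(1)) = 0.9754·log₂(0.9754/0.5) = 0.94035
  P(2)·log₂(P(2)/Q(2)) = 0.0246·log₂(0.0246/0.5) = -0.10689

D_KL(P||Q) = 0.94035 - 0.10689 = 0.83346 ≈ 0.8335 bits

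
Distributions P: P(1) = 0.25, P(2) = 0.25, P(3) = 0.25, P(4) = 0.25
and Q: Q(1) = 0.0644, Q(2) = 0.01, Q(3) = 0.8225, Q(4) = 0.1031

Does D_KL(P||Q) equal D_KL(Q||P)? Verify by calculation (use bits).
D_KL(P||Q) = 1.5401 bits, D_KL(Q||P) = 1.1089 bits. No — D_KL(P||Q) ≠ D_KL(Q||P) for this pair.

D_KL(P||Q) = Σ P(x) log₂(P(x)/Q(x))

Computing term by term:
  P(1)·log₂(P(1)/Q(1)) = 0.25·log₂(0.25/0.0644) = 0.48920
  P(2)·log₂(P(2)/Q(2)) = 0.25·log₂(0.25/0.01) = 1.16096
  P(3)·log₂(P(3)/Q(3)) = 0.25·log₂(0.25/0.8225) = -0.42952
  P(4)·log₂(P(4)/Q(4)) = 0.25·log₂(0.25/0.1031) = 0.31947

D_KL(P||Q) = 0.48920 + 1.16096 - 0.42952 + 0.31947 = 1.54011 ≈ 1.5401 bits

D_KL(Q||P) = Σ Q(x) log₂(Q(x)/P(x))

Computing term by term:
  Q(1)·log₂(Q(1)/P(1)) = 0.0644·log₂(0.0644/0.25) = -0.12602
  Q(2)·log₂(Q(2)/P(2)) = 0.01·log₂(0.01/0.25) = -0.04644
  Q(3)·log₂(Q(3)/P(3)) = 0.8225·log₂(0.8225/0.25) = 1.41313
  Q(4)·log₂(Q(4)/P(4)) = 0.1031·log₂(0.1031/0.25) = -0.13175

D_KL(Q||P) = -0.12602 - 0.04644 + 1.41313 - 0.13175 = 1.10892 ≈ 1.1089 bits

These are NOT equal (difference: 0.4312 bits). KL divergence is asymmetric: D_KL(P||Q) ≠ D_KL(Q||P) in general.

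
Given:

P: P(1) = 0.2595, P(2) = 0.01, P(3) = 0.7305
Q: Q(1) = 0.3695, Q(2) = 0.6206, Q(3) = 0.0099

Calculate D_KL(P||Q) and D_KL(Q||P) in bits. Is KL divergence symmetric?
D_KL(P||Q) = 4.3411 bits, D_KL(Q||P) = 3.8230 bits. No, KL divergence is not symmetric.

D_KL(P||Q) = Σ P(x) log₂(P(x)/Q(x))

Computing term by term:
  P(1)·log₂(P(1)/Q(1)) = 0.2595·log₂(0.2595/0.3695) = -0.13230
  P(2)·log₂(P(2)/Q(2)) = 0.01·log₂(0.01/0.6206) = -0.05956
  P(3)·log₂(P(3)/Q(3)) = 0.7305·log₂(0.7305/0.0099) = 4.53298

D_KL(P||Q) = -0.13230 - 0.05956 + 4.53298 = 4.34112 ≈ 4.3411 bits

D_KL(Q||P) = Σ Q(x) log₂(Q(x)/P(x))

Computing term by term:
  Q(1)·log₂(Q(1)/P(1)) = 0.3695·log₂(0.3695/0.2595) = 0.18839
  Q(2)·log₂(Q(2)/P(2)) = 0.6206·log₂(0.6206/0.01) = 3.69604
  Q(3)·log₂(Q(3)/P(3)) = 0.0099·log₂(0.0099/0.7305) = -0.06143

D_KL(Q||P) = 0.18839 + 3.69604 - 0.06143 = 3.82300 ≈ 3.8230 bits

These are NOT equal (difference: 0.5181 bits). KL divergence is asymmetric: D_KL(P||Q) ≠ D_KL(Q||P) in general.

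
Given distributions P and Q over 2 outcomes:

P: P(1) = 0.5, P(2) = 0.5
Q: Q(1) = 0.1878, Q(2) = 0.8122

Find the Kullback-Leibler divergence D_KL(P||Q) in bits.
0.3564 bits

D_KL(P||Q) = Σ P(x) log₂(P(x)/Q(x))

Computing term by term:
  P(1)·log₂(P(1)/Q(1)) = 0.5·log₂(0.5/0.1878) = 0.70637
  P(2)·log₂(P(2)/Q(2)) = 0.5·log₂(0.5/0.8122) = -0.34995

D_KL(P||Q) = 0.70637 - 0.34995 = 0.35642 ≈ 0.3564 bits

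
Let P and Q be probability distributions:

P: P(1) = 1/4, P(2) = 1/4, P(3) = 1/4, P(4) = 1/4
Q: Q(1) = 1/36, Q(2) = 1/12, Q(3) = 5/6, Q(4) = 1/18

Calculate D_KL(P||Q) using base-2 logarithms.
1.2970 bits

D_KL(P||Q) = Σ P(x) log₂(P(x)/Q(x))

Computing term by term:
  P(1)·log₂(P(1)/Q(1)) = (1/4)·log₂((1/4)/(1/36)) = 0.79248
  P(2)·log₂(P(2)/Q(2)) = (1/4)·log₂((1/4)/(1/12)) = 0.39624
  P(3)·log₂(P(3)/Q(3)) = (1/4)·log₂((1/4)/(5/6)) = -0.43424
  P(4)·log₂(P(4)/Q(4)) = (1/4)·log₂((1/4)/(1/18)) = 0.54248

D_KL(P||Q) = 0.79248 + 0.39624 - 0.43424 + 0.54248 = 1.29696 ≈ 1.2970 bits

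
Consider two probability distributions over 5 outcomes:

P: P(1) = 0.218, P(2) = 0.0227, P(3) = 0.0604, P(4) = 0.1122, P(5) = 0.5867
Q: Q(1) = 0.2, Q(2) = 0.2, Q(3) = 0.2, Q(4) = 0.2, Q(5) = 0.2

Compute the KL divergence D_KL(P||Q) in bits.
0.6689 bits

D_KL(P||Q) = Σ P(x) log₂(P(x)/Q(x))

Computing term by term:
  P(1)·log₂(P(1)/Q(1)) = 0.218·log₂(0.218/0.2) = 0.02710
  P(2)·log₂(P(2)/Q(2)) = 0.0227·log₂(0.0227/0.2) = -0.07126
  P(3)·log₂(P(3)/Q(3)) = 0.0604·log₂(0.0604/0.2) = -0.10433
  P(4)·log₂(P(4)/Q(4)) = 0.1122·log₂(0.1122/0.2) = -0.09357
  P(5)·log₂(P(5)/Q(5)) = 0.5867·log₂(0.5867/0.2) = 0.91092

D_KL(P||Q) = 0.02710 - 0.07126 - 0.10433 - 0.09357 + 0.91092 = 0.66886 ≈ 0.6689 bits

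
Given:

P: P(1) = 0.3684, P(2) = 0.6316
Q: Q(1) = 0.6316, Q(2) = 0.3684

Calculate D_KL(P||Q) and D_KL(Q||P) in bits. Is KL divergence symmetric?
D_KL(P||Q) = 0.2047 bits, D_KL(Q||P) = 0.2047 bits. The two values coincide for this particular pair, but no — KL divergence is not symmetric in general.

D_KL(P||Q) = Σ P(x) log₂(P(x)/Q(x))

Computing term by term:
  P(1)·log₂(P(1)/Q(1)) = 0.3684·log₂(0.3684/0.6316) = -0.28652
  P(2)·log₂(P(2)/Q(2)) = 0.6316·log₂(0.6316/0.3684) = 0.49122

D_KL(P||Q) = -0.28652 + 0.49122 = 0.20470 ≈ 0.2047 bits

D_KL(Q||P) = Σ Q(x) log₂(Q(x)/P(x))

Computing term by term:
  Q(1)·log₂(Q(1)/P(1)) = 0.6316·log₂(0.6316/0.3684) = 0.49122
  Q(2)·log₂(Q(2)/P(2)) = 0.3684·log₂(0.3684/0.6316) = -0.28652

D_KL(Q||P) = 0.49122 - 0.28652 = 0.20470 ≈ 0.2047 bits

These ARE equal here. Q is P with outcomes relabeled (Q(1) = P(2), Q(2) = P(1)) by a relabeling that is its own inverse, so the two sums contain exactly the same terms in a different order. This is a special case — KL divergence is not symmetric in general: D_KL(P||Q) ≠ D_KL(Q||P) for most P, Q.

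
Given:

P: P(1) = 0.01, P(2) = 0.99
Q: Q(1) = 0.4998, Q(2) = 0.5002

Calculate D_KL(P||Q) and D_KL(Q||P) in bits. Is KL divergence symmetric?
D_KL(P||Q) = 0.9186 bits, D_KL(Q||P) = 2.3279 bits. No, KL divergence is not symmetric.

D_KL(P||Q) = Σ P(x) log₂(P(x)/Q(x))

Computing term by term:
  P(1)·log₂(P(1)/Q(1)) = 0.01·log₂(0.01/0.4998) = -0.05643
  P(2)·log₂(P(2)/Q(2)) = 0.99·log₂(0.99/0.5002) = 0.97507

D_KL(P||Q) = -0.05643 + 0.97507 = 0.91864 ≈ 0.9186 bits

D_KL(Q||P) = Σ Q(x) log₂(Q(x)/P(x))

Computing term by term:
  Q(1)·log₂(Q(1)/P(1)) = 0.4998·log₂(0.4998/0.01) = 2.82051
  Q(2)·log₂(Q(2)/P(2)) = 0.5002·log₂(0.5002/0.99) = -0.49266

D_KL(Q||P) = 2.82051 - 0.49266 = 2.32785 ≈ 2.3279 bits

These are NOT equal (difference: 1.4093 bits). KL divergence is asymmetric: D_KL(P||Q) ≠ D_KL(Q||P) in general.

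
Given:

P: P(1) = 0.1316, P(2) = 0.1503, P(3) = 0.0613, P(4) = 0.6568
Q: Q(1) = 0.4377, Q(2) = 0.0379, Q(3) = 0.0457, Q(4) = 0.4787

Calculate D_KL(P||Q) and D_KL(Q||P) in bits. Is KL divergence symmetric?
D_KL(P||Q) = 0.3963 bits, D_KL(Q||P) = 0.4457 bits. No, KL divergence is not symmetric.

D_KL(P||Q) = Σ P(x) log₂(P(x)/Q(x))

Computing term by term:
  P(1)·log₂(P(1)/Q(1)) = 0.1316·log₂(0.1316/0.4377) = -0.22817
  P(2)·log₂(P(2)/Q(2)) = 0.1503·log₂(0.1503/0.0379) = 0.29873
  P(3)·log₂(P(3)/Q(3)) = 0.0613·log₂(0.0613/0.0457) = 0.02597
  P(4)·log₂(P(4)/Q(4)) = 0.6568·log₂(0.6568/0.4787) = 0.29972

D_KL(P||Q) = -0.22817 + 0.29873 + 0.02597 + 0.29972 = 0.39625 ≈ 0.3963 bits

D_KL(Q||P) = Σ Q(x) log₂(Q(x)/P(x))

Computing term by term:
  Q(1)·log₂(Q(1)/P(1)) = 0.4377·log₂(0.4377/0.1316) = 0.75888
  Q(2)·log₂(Q(2)/P(2)) = 0.0379·log₂(0.0379/0.1503) = -0.07533
  Q(3)·log₂(Q(3)/P(3)) = 0.0457·log₂(0.0457/0.0613) = -0.01936
  Q(4)·log₂(Q(4)/P(4)) = 0.4787·log₂(0.4787/0.6568) = -0.21845

D_KL(Q||P) = 0.75888 - 0.07533 - 0.01936 - 0.21845 = 0.44574 ≈ 0.4457 bits

These are NOT equal (difference: 0.0494 bits). KL divergence is asymmetric: D_KL(P||Q) ≠ D_KL(Q||P) in general.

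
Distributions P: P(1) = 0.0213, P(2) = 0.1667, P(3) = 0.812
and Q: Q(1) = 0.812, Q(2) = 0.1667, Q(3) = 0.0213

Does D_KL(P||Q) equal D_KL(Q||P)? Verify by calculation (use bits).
D_KL(P||Q) = 4.1532 bits, D_KL(Q||P) = 4.1532 bits. Yes — for this pair D_KL(P||Q) = D_KL(Q||P).

D_KL(P||Q) = Σ P(x) log₂(P(x)/Q(x))

Computing term by term:
  P(1)·log₂(P(1)/Q(1)) = 0.0213·log₂(0.0213/0.812) = -0.11188
  P(2)·log₂(P(2)/Q(2)) = 0.1667·log₂(0.1667/0.1667) = 0.00000
  P(3)·log₂(P(3)/Q(3)) = 0.812·log₂(0.812/0.0213) = 4.26507

D_KL(P||Q) = -0.11188 + 0.00000 + 4.26507 = 4.15319 ≈ 4.1532 bits

D_KL(Q||P) = Σ Q(x) log₂(Q(x)/P(x))

Computing term by term:
  Q(1)·log₂(Q(1)/P(1)) = 0.812·log₂(0.812/0.0213) = 4.26507
  Q(2)·log₂(Q(2)/P(2)) = 0.1667·log₂(0.1667/0.1667) = 0.00000
  Q(3)·log₂(Q(3)/P(3)) = 0.0213·log₂(0.0213/0.812) = -0.11188

D_KL(Q||P) = 4.26507 + 0.00000 - 0.11188 = 4.15319 ≈ 4.1532 bits

These ARE equal here. Q is P with outcomes relabeled (Q(1) = P(3), Q(3) = P(1)) by a relabeling that is its own inverse, so the two sums contain exactly the same terms in a different order. This is a special case — KL divergence is not symmetric in general: D_KL(P||Q) ≠ D_KL(Q||P) for most P, Q.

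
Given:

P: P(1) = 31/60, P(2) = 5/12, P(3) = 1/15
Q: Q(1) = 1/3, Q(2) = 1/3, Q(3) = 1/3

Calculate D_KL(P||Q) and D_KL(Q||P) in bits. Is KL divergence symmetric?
D_KL(P||Q) = 0.3060 bits, D_KL(Q||P) = 0.4559 bits. No, KL divergence is not symmetric.

D_KL(P||Q) = Σ P(x) log₂(P(x)/Q(x))

Computing term by term:
  P(1)·log₂(P(1)/Q(1)) = (31/60)·log₂((31/60)/(1/3)) = 0.32667
  P(2)·log₂(P(2)/Q(2)) = (5/12)·log₂((5/12)/(1/3)) = 0.13414
  P(3)·log₂(P(3)/Q(3)) = (1/15)·log₂((1/15)/(1/3)) = -0.15480

D_KL(P||Q) = 0.32667 + 0.13414 - 0.15480 = 0.30601 ≈ 0.3060 bits

D_KL(Q||P) = Σ Q(x) log₂(Q(x)/P(x))

Computing term by term:
  Q(1)·log₂(Q(1)/P(1)) = (1/3)·log₂((1/3)/(31/60)) = -0.21076
  Q(2)·log₂(Q(2)/P(2)) = (1/3)·log₂((1/3)/(5/12)) = -0.10731
  Q(3)·log₂(Q(3)/P(3)) = (1/3)·log₂((1/3)/(1/15)) = 0.77398

D_KL(Q||P) = -0.21076 - 0.10731 + 0.77398 = 0.45591 ≈ 0.4559 bits

These are NOT equal (difference: 0.1499 bits). KL divergence is asymmetric: D_KL(P||Q) ≠ D_KL(Q||P) in general.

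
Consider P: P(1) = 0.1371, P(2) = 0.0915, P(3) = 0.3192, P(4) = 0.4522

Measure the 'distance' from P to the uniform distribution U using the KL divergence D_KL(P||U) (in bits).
0.2477 bits

U(i) = 1/4 for all i

D_KL(P||U) = Σ P(x) log₂(P(x) / (1/4))
           = Σ P(x) log₂(P(x)) + log₂(4)
           = log₂(4) - H(P)

H(P) = -Σ P(x) log₂(P(x)):
  -P(1)·log₂(P(1)) = -(0.1371)·log₂(0.1371) = 0.39302
  -P(2)·log₂(P(2)) = -(0.0915)·log₂(0.0915) = 0.31568
  -P(3)·log₂(P(3)) = -(0.3192)·log₂(0.3192) = 0.52587
  -P(4)·log₂(P(4)) = -(0.4522)·log₂(0.4522) = 0.51775
H(P) = 0.39302 + 0.31568 + 0.52587 + 0.51775 = 1.75232 bits

log₂(4) = 2.00000 bits

D_KL(P||U) = 2.00000 - 1.75232 = 0.24768 ≈ 0.2477 bits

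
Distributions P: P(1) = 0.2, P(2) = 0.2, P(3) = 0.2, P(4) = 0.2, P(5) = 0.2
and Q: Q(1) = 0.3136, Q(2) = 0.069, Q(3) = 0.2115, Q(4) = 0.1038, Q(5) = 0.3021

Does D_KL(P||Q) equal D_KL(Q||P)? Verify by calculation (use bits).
D_KL(P||Q) = 0.2314 bits, D_KL(Q||P) = 0.1962 bits. No — D_KL(P||Q) ≠ D_KL(Q||P) for this pair.

D_KL(P||Q) = Σ P(x) log₂(P(x)/Q(x))

Computing term by term:
  P(1)·log₂(P(1)/Q(1)) = 0.2·log₂(0.2/0.3136) = -0.12979
  P(2)·log₂(P(2)/Q(2)) = 0.2·log₂(0.2/0.069) = 0.30707
  P(3)·log₂(P(3)/Q(3)) = 0.2·log₂(0.2/0.2115) = -0.01613
  P(4)·log₂(P(4)/Q(4)) = 0.2·log₂(0.2/0.1038) = 0.18924
  P(5)·log₂(P(5)/Q(5)) = 0.2·log₂(0.2/0.3021) = -0.11901

D_KL(P||Q) = -0.12979 + 0.30707 - 0.01613 + 0.18924 - 0.11901 = 0.23138 ≈ 0.2314 bits

D_KL(Q||P) = Σ Q(x) log₂(Q(x)/P(x))

Computing term by term:
  Q(1)·log₂(Q(1)/P(1)) = 0.3136·log₂(0.3136/0.2) = 0.20350
  Q(2)·log₂(Q(2)/P(2)) = 0.069·log₂(0.069/0.2) = -0.10594
  Q(3)·log₂(Q(3)/P(3)) = 0.2115·log₂(0.2115/0.2) = 0.01706
  Q(4)·log₂(Q(4)/P(4)) = 0.1038·log₂(0.1038/0.2) = -0.09821
  Q(5)·log₂(Q(5)/P(5)) = 0.3021·log₂(0.3021/0.2) = 0.17976

D_KL(Q||P) = 0.20350 - 0.10594 + 0.01706 - 0.09821 + 0.17976 = 0.19617 ≈ 0.1962 bits

These are NOT equal (difference: 0.0352 bits). KL divergence is asymmetric: D_KL(P||Q) ≠ D_KL(Q||P) in general.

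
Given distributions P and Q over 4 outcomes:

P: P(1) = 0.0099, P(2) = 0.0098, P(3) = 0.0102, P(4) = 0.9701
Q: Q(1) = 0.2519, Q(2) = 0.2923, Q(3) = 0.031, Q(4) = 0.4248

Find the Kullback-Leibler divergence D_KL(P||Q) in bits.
1.0451 bits

D_KL(P||Q) = Σ P(x) log₂(P(x)/Q(x))

Computing term by term:
  P(1)·log₂(P(1)/Q(1)) = 0.0099·log₂(0.0099/0.2519) = -0.04623
  P(2)·log₂(P(2)/Q(2)) = 0.0098·log₂(0.0098/0.2923) = -0.04801
  P(3)·log₂(P(3)/Q(3)) = 0.0102·log₂(0.0102/0.031) = -0.01636
  P(4)·log₂(P(4)/Q(4)) = 0.9701·log₂(0.9701/0.4248) = 1.15573

D_KL(P||Q) = -0.04623 - 0.04801 - 0.01636 + 1.15573 = 1.04513 ≈ 1.0451 bits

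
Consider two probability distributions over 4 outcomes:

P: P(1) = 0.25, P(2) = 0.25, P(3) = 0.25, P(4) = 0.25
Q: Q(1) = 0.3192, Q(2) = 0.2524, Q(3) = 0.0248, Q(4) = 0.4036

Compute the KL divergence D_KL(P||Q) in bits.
0.5691 bits

D_KL(P||Q) = Σ P(x) log₂(P(x)/Q(x))

Computing term by term:
  P(1)·log₂(P(1)/Q(1)) = 0.25·log₂(0.25/0.3192) = -0.08813
  P(2)·log₂(P(2)/Q(2)) = 0.25·log₂(0.25/0.2524) = -0.00345
  P(3)·log₂(P(3)/Q(3)) = 0.25·log₂(0.25/0.0248) = 0.83338
  P(4)·log₂(P(4)/Q(4)) = 0.25·log₂(0.25/0.4036) = -0.17275

D_KL(P||Q) = -0.08813 - 0.00345 + 0.83338 - 0.17275 = 0.56905 ≈ 0.5691 bits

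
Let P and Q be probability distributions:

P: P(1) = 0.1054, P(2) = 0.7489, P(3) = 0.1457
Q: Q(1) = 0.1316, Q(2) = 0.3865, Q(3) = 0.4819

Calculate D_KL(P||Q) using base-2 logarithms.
0.4295 bits

D_KL(P||Q) = Σ P(x) log₂(P(x)/Q(x))

Computing term by term:
  P(1)·log₂(P(1)/Q(1)) = 0.1054·log₂(0.1054/0.1316) = -0.03376
  P(2)·log₂(P(2)/Q(2)) = 0.7489·log₂(0.7489/0.3865) = 0.71468
  P(3)·log₂(P(3)/Q(3)) = 0.1457·log₂(0.1457/0.4819) = -0.25144

D_KL(P||Q) = -0.03376 + 0.71468 - 0.25144 = 0.42948 ≈ 0.4295 bits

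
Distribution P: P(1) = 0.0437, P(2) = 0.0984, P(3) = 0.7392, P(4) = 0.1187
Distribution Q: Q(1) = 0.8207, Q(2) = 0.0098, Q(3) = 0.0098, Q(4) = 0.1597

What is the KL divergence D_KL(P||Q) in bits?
4.7022 bits

D_KL(P||Q) = Σ P(x) log₂(P(x)/Q(x))

Computing term by term:
  P(1)·log₂(P(1)/Q(1)) = 0.0437·log₂(0.0437/0.8207) = -0.18490
  P(2)·log₂(P(2)/Q(2)) = 0.0984·log₂(0.0984/0.0098) = 0.32746
  P(3)·log₂(P(3)/Q(3)) = 0.7392·log₂(0.7392/0.0098) = 4.61042
  P(4)·log₂(P(4)/Q(4)) = 0.1187·log₂(0.1187/0.1597) = -0.05081

D_KL(P||Q) = -0.18490 + 0.32746 + 4.61042 - 0.05081 = 4.70217 ≈ 4.7022 bits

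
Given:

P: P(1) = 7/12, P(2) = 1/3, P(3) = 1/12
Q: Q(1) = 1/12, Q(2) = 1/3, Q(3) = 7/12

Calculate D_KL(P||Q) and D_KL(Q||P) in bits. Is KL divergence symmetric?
D_KL(P||Q) = 1.4037 bits, D_KL(Q||P) = 1.4037 bits. The two values coincide for this particular pair, but no — KL divergence is not symmetric in general.

D_KL(P||Q) = Σ P(x) log₂(P(x)/Q(x))

Computing term by term:
  P(1)·log₂(P(1)/Q(1)) = (7/12)·log₂((7/12)/(1/12)) = 1.63762
  P(2)·log₂(P(2)/Q(2)) = (1/3)·log₂((1/3)/(1/3)) = 0.00000
  P(3)·log₂(P(3)/Q(3)) = (1/12)·log₂((1/12)/(7/12)) = -0.23395

D_KL(P||Q) = 1.63762 + 0.00000 - 0.23395 = 1.40367 ≈ 1.4037 bits

D_KL(Q||P) = Σ Q(x) log₂(Q(x)/P(x))

Computing term by term:
  Q(1)·log₂(Q(1)/P(1)) = (1/12)·log₂((1/12)/(7/12)) = -0.23395
  Q(2)·log₂(Q(2)/P(2)) = (1/3)·log₂((1/3)/(1/3)) = 0.00000
  Q(3)·log₂(Q(3)/P(3)) = (7/12)·log₂((7/12)/(1/12)) = 1.63762

D_KL(Q||P) = -0.23395 + 0.00000 + 1.63762 = 1.40367 ≈ 1.4037 bits

These ARE equal here. Q is P with outcomes relabeled (Q(1) = P(3), Q(3) = P(1)) by a relabeling that is its own inverse, so the two sums contain exactly the same terms in a different order. This is a special case — KL divergence is not symmetric in general: D_KL(P||Q) ≠ D_KL(Q||P) for most P, Q.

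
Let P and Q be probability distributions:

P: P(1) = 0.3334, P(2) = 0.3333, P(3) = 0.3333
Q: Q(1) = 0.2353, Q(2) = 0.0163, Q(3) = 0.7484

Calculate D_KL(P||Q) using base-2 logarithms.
1.2298 bits

D_KL(P||Q) = Σ P(x) log₂(P(x)/Q(x))

Computing term by term:
  P(1)·log₂(P(1)/Q(1)) = 0.3334·log₂(0.3334/0.2353) = 0.16762
  P(2)·log₂(P(2)/Q(2)) = 0.3333·log₂(0.3333/0.0163) = 1.45115
  P(3)·log₂(P(3)/Q(3)) = 0.3333·log₂(0.3333/0.7484) = -0.38896

D_KL(P||Q) = 0.16762 + 1.45115 - 0.38896 = 1.22981 ≈ 1.2298 bits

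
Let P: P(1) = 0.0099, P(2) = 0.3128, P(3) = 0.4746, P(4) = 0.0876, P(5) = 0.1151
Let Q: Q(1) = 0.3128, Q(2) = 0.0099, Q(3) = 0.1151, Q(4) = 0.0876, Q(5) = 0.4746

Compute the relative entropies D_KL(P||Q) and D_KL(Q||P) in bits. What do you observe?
D_KL(P||Q) = 2.2437 bits, D_KL(Q||P) = 2.2437 bits. The two directions give the same value here, because Q is a self-inverse relabeling of P; in general KL divergence is asymmetric.

D_KL(P||Q) = Σ P(x) log₂(P(x)/Q(x))

Computing term by term:
  P(1)·log₂(P(1)/Q(1)) = 0.0099·log₂(0.0099/0.3128) = -0.04932
  P(2)·log₂(P(2)/Q(2)) = 0.3128·log₂(0.3128/0.0099) = 1.55827
  P(3)·log₂(P(3)/Q(3)) = 0.4746·log₂(0.4746/0.1151) = 0.97000
  P(4)·log₂(P(4)/Q(4)) = 0.0876·log₂(0.0876/0.0876) = 0.00000
  P(5)·log₂(P(5)/Q(5)) = 0.1151·log₂(0.1151/0.4746) = -0.23524

D_KL(P||Q) = -0.04932 + 1.55827 + 0.97000 + 0.00000 - 0.23524 = 2.24371 ≈ 2.2437 bits

D_KL(Q||P) = Σ Q(x) log₂(Q(x)/P(x))

Computing term by term:
  Q(1)·log₂(Q(1)/P(1)) = 0.3128·log₂(0.3128/0.0099) = 1.55827
  Q(2)·log₂(Q(2)/P(2)) = 0.0099·log₂(0.0099/0.3128) = -0.04932
  Q(3)·log₂(Q(3)/P(3)) = 0.1151·log₂(0.1151/0.4746) = -0.23524
  Q(4)·log₂(Q(4)/P(4)) = 0.0876·log₂(0.0876/0.0876) = 0.00000
  Q(5)·log₂(Q(5)/P(5)) = 0.4746·log₂(0.4746/0.1151) = 0.97000

D_KL(Q||P) = 1.55827 - 0.04932 - 0.23524 + 0.00000 + 0.97000 = 2.24371 ≈ 2.2437 bits

These ARE equal here. Q is P with outcomes relabeled (Q(1) = P(2), Q(2) = P(1), Q(3) = P(5), Q(5) = P(3)) by a relabeling that is its own inverse, so the two sums contain exactly the same terms in a different order. This is a special case — KL divergence is not symmetric in general: D_KL(P||Q) ≠ D_KL(Q||P) for most P, Q.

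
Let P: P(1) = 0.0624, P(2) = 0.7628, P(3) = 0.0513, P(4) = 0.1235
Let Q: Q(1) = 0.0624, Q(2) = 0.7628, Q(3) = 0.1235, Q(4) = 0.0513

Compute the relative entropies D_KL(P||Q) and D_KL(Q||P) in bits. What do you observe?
D_KL(P||Q) = 0.0915 bits, D_KL(Q||P) = 0.0915 bits. The two directions give the same value here, because Q is a self-inverse relabeling of P; in general KL divergence is asymmetric.

D_KL(P||Q) = Σ P(x) log₂(P(x)/Q(x))

Computing term by term:
  P(1)·log₂(P(1)/Q(1)) = 0.0624·log₂(0.0624/0.0624) = 0.00000
  P(2)·log₂(P(2)/Q(2)) = 0.7628·log₂(0.7628/0.7628) = 0.00000
  P(3)·log₂(P(3)/Q(3)) = 0.0513·log₂(0.0513/0.1235) = -0.06502
  P(4)·log₂(P(4)/Q(4)) = 0.1235·log₂(0.1235/0.0513) = 0.15653

D_KL(P||Q) = 0.00000 + 0.00000 - 0.06502 + 0.15653 = 0.09151 ≈ 0.0915 bits

D_KL(Q||P) = Σ Q(x) log₂(Q(x)/P(x))

Computing term by term:
  Q(1)·log₂(Q(1)/P(1)) = 0.0624·log₂(0.0624/0.0624) = 0.00000
  Q(2)·log₂(Q(2)/P(2)) = 0.7628·log₂(0.7628/0.7628) = 0.00000
  Q(3)·log₂(Q(3)/P(3)) = 0.1235·log₂(0.1235/0.0513) = 0.15653
  Q(4)·log₂(Q(4)/P(4)) = 0.0513·log₂(0.0513/0.1235) = -0.06502

D_KL(Q||P) = 0.00000 + 0.00000 + 0.15653 - 0.06502 = 0.09151 ≈ 0.0915 bits

These ARE equal here. Q is P with outcomes relabeled (Q(3) = P(4), Q(4) = P(3)) by a relabeling that is its own inverse, so the two sums contain exactly the same terms in a different order. This is a special case — KL divergence is not symmetric in general: D_KL(P||Q) ≠ D_KL(Q||P) for most P, Q.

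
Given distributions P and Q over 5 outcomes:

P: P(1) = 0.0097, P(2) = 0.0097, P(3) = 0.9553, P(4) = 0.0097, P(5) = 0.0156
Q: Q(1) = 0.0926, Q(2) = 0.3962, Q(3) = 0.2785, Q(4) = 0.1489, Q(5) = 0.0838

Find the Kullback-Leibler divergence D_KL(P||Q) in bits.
1.5392 bits

D_KL(P||Q) = Σ P(x) log₂(P(x)/Q(x))

Computing term by term:
  P(1)·log₂(P(1)/Q(1)) = 0.0097·log₂(0.0097/0.0926) = -0.03157
  P(2)·log₂(P(2)/Q(2)) = 0.0097·log₂(0.0097/0.3962) = -0.05192
  P(3)·log₂(P(3)/Q(3)) = 0.9553·log₂(0.9553/0.2785) = 1.69879
  P(4)·log₂(P(4)/Q(4)) = 0.0097·log₂(0.0097/0.1489) = -0.03822
  P(5)·log₂(P(5)/Q(5)) = 0.0156·log₂(0.0156/0.0838) = -0.03784

D_KL(P||Q) = -0.03157 - 0.05192 + 1.69879 - 0.03822 - 0.03784 = 1.53924 ≈ 1.5392 bits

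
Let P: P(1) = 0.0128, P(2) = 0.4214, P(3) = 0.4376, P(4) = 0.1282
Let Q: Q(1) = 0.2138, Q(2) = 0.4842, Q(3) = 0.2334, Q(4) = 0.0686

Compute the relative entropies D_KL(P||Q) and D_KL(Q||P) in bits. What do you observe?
D_KL(P||Q) = 0.3760 bits, D_KL(Q||P) = 0.6920 bits. The two directions give different values (D_KL(Q||P) exceeds D_KL(P||Q) by 0.3160 bits): KL divergence is asymmetric.

D_KL(P||Q) = Σ P(x) log₂(P(x)/Q(x))

Computing term by term:
  P(1)·log₂(P(1)/Q(1)) = 0.0128·log₂(0.0128/0.2138) = -0.05199
  P(2)·log₂(P(2)/Q(2)) = 0.4214·log₂(0.4214/0.4842) = -0.08445
  P(3)·log₂(P(3)/Q(3)) = 0.4376·log₂(0.4376/0.2334) = 0.39682
  P(4)·log₂(P(4)/Q(4)) = 0.1282·log₂(0.1282/0.0686) = 0.11565

D_KL(P||Q) = -0.05199 - 0.08445 + 0.39682 + 0.11565 = 0.37603 ≈ 0.3760 bits

D_KL(Q||P) = Σ Q(x) log₂(Q(x)/P(x))

Computing term by term:
  Q(1)·log₂(Q(1)/P(1)) = 0.2138·log₂(0.2138/0.0128) = 0.86847
  Q(2)·log₂(Q(2)/P(2)) = 0.4842·log₂(0.4842/0.4214) = 0.09704
  Q(3)·log₂(Q(3)/P(3)) = 0.2334·log₂(0.2334/0.4376) = -0.21165
  Q(4)·log₂(Q(4)/P(4)) = 0.0686·log₂(0.0686/0.1282) = -0.06189

D_KL(Q||P) = 0.86847 + 0.09704 - 0.21165 - 0.06189 = 0.69197 ≈ 0.6920 bits

These are NOT equal (difference: 0.3160 bits). KL divergence is asymmetric: D_KL(P||Q) ≠ D_KL(Q||P) in general.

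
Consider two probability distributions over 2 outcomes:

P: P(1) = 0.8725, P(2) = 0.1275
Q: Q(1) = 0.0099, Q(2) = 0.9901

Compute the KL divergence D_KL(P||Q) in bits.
5.2607 bits

D_KL(P||Q) = Σ P(x) log₂(P(x)/Q(x))

Computing term by term:
  P(1)·log₂(P(1)/Q(1)) = 0.8725·log₂(0.8725/0.0099) = 5.63773
  P(2)·log₂(P(2)/Q(2)) = 0.1275·log₂(0.1275/0.9901) = -0.37703

D_KL(P||Q) = 5.63773 - 0.37703 = 5.26070 ≈ 5.2607 bits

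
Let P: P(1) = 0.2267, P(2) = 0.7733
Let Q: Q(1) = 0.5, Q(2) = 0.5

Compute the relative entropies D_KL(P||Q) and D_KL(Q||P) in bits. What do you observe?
D_KL(P||Q) = 0.2278 bits, D_KL(Q||P) = 0.2560 bits. The two directions give different values (D_KL(Q||P) exceeds D_KL(P||Q) by 0.0282 bits): KL divergence is asymmetric.

D_KL(P||Q) = Σ P(x) log₂(P(x)/Q(x))

Computing term by term:
  P(1)·log₂(P(1)/Q(1)) = 0.2267·log₂(0.2267/0.5) = -0.25870
  P(2)·log₂(P(2)/Q(2)) = 0.7733·log₂(0.7733/0.5) = 0.48648

D_KL(P||Q) = -0.25870 + 0.48648 = 0.22778 ≈ 0.2278 bits

D_KL(Q||P) = Σ Q(x) log₂(Q(x)/P(x))

Computing term by term:
  Q(1)·log₂(Q(1)/P(1)) = 0.5·log₂(0.5/0.2267) = 0.57057
  Q(2)·log₂(Q(2)/P(2)) = 0.5·log₂(0.5/0.7733) = -0.31455

D_KL(Q||P) = 0.57057 - 0.31455 = 0.25602 ≈ 0.2560 bits

These are NOT equal (difference: 0.0282 bits). KL divergence is asymmetric: D_KL(P||Q) ≠ D_KL(Q||P) in general.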